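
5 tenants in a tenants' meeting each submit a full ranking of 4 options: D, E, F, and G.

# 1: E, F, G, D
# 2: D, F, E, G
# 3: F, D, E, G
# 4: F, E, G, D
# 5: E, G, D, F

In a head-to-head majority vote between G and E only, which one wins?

E

Ballots ranking G above E: 0.
Ballots ranking E above G: 5.
E wins the head-to-head, 5–0.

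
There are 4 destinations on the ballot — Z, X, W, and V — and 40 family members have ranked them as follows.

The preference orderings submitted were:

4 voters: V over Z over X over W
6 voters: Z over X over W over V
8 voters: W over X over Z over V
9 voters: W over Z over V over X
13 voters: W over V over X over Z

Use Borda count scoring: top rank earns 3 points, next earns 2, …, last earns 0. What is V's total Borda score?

47

Borda scores:
  Z: 4·2 + 6·3 + 8·1 + 9·2 + 13·0 = 52
  X: 4·1 + 6·2 + 8·2 + 9·0 + 13·1 = 45
  W: 4·0 + 6·1 + 8·3 + 9·3 + 13·3 = 96
  V: 4·3 + 6·0 + 8·0 + 9·1 + 13·2 = 47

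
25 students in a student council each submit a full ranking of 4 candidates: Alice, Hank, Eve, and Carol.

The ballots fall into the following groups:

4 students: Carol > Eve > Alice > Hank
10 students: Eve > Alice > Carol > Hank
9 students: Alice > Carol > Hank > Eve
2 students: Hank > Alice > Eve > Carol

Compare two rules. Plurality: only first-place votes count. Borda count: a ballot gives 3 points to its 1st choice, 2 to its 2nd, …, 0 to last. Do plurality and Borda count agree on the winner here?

Plurality first-place counts: Alice 9, Hank 2, Eve 10, Carol 4 → Eve.
Borda totals: Alice 55, Hank 15, Eve 40, Carol 40 → Alice.
The two rules disagree: plurality picks Eve, Borda picks Alice.

No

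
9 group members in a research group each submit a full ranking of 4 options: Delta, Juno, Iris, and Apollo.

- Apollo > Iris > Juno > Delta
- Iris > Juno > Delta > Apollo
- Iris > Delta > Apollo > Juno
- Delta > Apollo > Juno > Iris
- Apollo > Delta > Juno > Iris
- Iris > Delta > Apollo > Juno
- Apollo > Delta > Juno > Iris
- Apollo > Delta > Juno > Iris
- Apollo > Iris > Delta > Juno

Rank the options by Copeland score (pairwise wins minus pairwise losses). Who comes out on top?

Pairwise results:
  Delta vs Juno: Delta wins 7–2.
  Delta vs Iris: Iris wins 5–4.
  Delta vs Apollo: Apollo wins 5–4.
  Juno vs Iris: Iris wins 5–4.
  Juno vs Apollo: Apollo wins 8–1.
  Iris vs Apollo: Apollo wins 6–3.
Copeland scores (wins − losses):
  Delta: 1 − 2 = -1
  Juno: 0 − 3 = -3
  Iris: 2 − 1 = 1
  Apollo: 3 − 0 = 3
Apollo has the best Copeland score.

Apollo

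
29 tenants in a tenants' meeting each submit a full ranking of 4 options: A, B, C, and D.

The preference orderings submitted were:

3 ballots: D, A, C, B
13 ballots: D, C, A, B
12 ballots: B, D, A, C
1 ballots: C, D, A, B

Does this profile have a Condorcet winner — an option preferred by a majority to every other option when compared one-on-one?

Head-to-head results (29 voters total):
A vs B: A wins 17–12.
A vs C: A wins 15–14.
A vs D: D wins 29–0.
B vs C: C wins 17–12.
B vs D: D wins 17–12.
C vs D: D wins 28–1.
D beats each rival — A (29–0), B (17–12), C (28–1) — so D is the Condorcet winner.

Yes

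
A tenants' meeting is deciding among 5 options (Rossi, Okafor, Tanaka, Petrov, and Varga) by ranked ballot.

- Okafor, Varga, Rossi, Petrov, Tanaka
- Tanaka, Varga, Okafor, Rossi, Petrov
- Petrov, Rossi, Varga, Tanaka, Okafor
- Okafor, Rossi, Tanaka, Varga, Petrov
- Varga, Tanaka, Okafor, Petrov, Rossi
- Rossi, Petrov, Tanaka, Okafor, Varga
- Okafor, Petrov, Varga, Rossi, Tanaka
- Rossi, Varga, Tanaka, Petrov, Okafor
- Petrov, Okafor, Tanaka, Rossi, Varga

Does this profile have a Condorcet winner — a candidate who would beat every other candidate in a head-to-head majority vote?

Head-to-head results (9 voters total):
Rossi vs Okafor: Okafor wins 6–3.
Rossi vs Tanaka: Rossi wins 6–3.
Rossi vs Petrov: Rossi wins 5–4.
Rossi vs Varga: Rossi wins 5–4.
Okafor vs Tanaka: Tanaka wins 5–4.
Okafor vs Petrov: Okafor wins 5–4.
Okafor vs Varga: Okafor wins 5–4.
Tanaka vs Petrov: Petrov wins 5–4.
Tanaka vs Varga: Varga wins 5–4.
Petrov vs Varga: Varga wins 5–4.
No candidate beats all others: Rossi beats Tanaka beats Okafor beats Rossi, a majority cycle.

No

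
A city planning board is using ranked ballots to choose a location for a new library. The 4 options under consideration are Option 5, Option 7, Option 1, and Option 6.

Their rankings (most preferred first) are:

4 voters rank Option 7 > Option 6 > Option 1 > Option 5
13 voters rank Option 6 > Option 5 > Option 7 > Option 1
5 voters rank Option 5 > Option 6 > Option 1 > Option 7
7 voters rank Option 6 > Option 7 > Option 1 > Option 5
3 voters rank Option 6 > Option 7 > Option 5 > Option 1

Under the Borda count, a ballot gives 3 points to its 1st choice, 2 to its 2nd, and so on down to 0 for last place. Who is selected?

Borda scores:
  Option 5: 4·0 + 13·2 + 5·3 + 7·0 + 3·1 = 44
  Option 7: 4·3 + 13·1 + 5·0 + 7·2 + 3·2 = 45
  Option 1: 4·1 + 13·0 + 5·1 + 7·1 + 3·0 = 16
  Option 6: 4·2 + 13·3 + 5·2 + 7·3 + 3·3 = 87
Option 6 has the highest total.

Option 6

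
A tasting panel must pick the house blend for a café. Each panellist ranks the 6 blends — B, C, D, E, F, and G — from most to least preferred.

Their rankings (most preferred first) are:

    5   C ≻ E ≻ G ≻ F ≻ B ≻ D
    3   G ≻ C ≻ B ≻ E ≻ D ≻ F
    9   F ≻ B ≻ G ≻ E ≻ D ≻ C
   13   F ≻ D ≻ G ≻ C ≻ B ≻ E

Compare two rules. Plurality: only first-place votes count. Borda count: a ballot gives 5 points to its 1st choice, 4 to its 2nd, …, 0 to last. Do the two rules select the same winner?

Yes

Plurality first-place counts: B 0, C 5, D 0, E 0, F 22, G 3 → F.
Borda totals: B 63, C 63, D 64, E 44, F 120, G 96 → F.
The two rules agree on F.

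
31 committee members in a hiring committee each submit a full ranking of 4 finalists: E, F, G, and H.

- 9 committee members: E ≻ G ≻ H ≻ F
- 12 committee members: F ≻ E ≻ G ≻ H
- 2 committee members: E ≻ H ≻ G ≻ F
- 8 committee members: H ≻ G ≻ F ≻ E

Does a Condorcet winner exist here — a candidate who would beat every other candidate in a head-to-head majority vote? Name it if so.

There is no Condorcet winner

Head-to-head results (31 voters total):
E vs F: F wins 20–11.
E vs G: E wins 23–8.
E vs H: E wins 23–8.
F vs G: G wins 19–12.
F vs H: H wins 19–12.
G vs H: G wins 21–10.
No candidate beats all others: E beats G beats F beats E, a majority cycle.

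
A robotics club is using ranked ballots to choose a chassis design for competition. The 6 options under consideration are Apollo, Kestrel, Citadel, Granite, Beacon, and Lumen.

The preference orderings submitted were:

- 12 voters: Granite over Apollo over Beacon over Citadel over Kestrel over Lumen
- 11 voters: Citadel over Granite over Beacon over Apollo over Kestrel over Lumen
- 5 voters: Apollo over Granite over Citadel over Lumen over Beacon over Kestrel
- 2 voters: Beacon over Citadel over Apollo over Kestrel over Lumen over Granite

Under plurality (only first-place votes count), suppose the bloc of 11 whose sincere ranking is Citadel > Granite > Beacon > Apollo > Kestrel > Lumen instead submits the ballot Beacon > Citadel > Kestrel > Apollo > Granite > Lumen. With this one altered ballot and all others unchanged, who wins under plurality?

Beacon

First-place totals with the altered ballot: Apollo 5, Kestrel 0, Citadel 0, Granite 12, Beacon 13, Lumen 0.
The switch changes the winner from Granite to Beacon.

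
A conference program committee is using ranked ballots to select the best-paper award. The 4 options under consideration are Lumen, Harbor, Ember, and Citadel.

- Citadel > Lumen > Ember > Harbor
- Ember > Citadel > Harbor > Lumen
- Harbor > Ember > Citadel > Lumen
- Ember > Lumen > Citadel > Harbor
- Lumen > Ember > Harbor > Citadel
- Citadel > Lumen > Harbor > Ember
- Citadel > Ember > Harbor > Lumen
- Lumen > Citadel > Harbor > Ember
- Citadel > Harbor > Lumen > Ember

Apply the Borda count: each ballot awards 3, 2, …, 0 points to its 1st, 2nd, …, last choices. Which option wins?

Citadel

Borda scores:
  Lumen: 2 + 0 + 0 + 2 + 3 + 2 + 0 + 3 + 1 = 13
  Harbor: 0 + 1 + 3 + 0 + 1 + 1 + 1 + 1 + 2 = 10
  Ember: 1 + 3 + 2 + 3 + 2 + 0 + 2 + 0 + 0 = 13
  Citadel: 3 + 2 + 1 + 1 + 0 + 3 + 3 + 2 + 3 = 18
Citadel has the highest total.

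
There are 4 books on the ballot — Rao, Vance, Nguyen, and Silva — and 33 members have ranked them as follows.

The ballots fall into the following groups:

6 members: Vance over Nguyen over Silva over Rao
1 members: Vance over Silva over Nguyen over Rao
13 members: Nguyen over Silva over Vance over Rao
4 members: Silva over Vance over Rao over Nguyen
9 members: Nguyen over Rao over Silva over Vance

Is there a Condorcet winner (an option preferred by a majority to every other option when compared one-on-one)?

Head-to-head results (33 voters total):
Rao vs Vance: Vance wins 24–9.
Rao vs Nguyen: Nguyen wins 29–4.
Rao vs Silva: Silva wins 24–9.
Vance vs Nguyen: Nguyen wins 22–11.
Vance vs Silva: Silva wins 26–7.
Nguyen vs Silva: Nguyen wins 28–5.
Nguyen beats each rival — Rao (29–4), Vance (22–11), Silva (28–5) — so Nguyen is the Condorcet winner.

Yes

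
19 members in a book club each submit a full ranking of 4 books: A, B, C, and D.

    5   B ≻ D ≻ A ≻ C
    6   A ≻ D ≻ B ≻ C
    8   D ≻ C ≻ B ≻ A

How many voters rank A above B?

Ballots ranking A above B: 6.
Ballots ranking B above A: 5+8 = 13.
So 6 of 19 voters prefer A to B.

6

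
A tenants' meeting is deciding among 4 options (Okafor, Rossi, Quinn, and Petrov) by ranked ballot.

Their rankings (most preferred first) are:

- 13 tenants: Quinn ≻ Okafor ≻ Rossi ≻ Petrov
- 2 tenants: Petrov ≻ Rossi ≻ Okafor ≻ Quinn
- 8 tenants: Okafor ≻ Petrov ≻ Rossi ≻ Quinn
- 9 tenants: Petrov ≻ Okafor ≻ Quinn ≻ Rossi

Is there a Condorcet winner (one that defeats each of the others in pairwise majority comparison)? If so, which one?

Okafor

Head-to-head results (32 voters total):
Okafor vs Rossi: Okafor wins 30–2.
Okafor vs Quinn: Okafor wins 19–13.
Okafor vs Petrov: Okafor wins 21–11.
Rossi vs Quinn: Quinn wins 22–10.
Rossi vs Petrov: Petrov wins 19–13.
Quinn vs Petrov: Petrov wins 19–13.
Okafor beats each rival — Rossi (30–2), Quinn (19–13), Petrov (21–11) — so Okafor is the Condorcet winner.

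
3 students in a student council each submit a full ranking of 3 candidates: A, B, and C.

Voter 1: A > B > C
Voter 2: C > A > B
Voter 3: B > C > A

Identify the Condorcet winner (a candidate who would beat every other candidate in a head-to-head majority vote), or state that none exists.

Head-to-head results (3 voters total):
A vs B: A wins 2–1.
A vs C: C wins 2–1.
B vs C: B wins 2–1.
No candidate beats all others: A beats B beats C beats A, a majority cycle.

There is no Condorcet winner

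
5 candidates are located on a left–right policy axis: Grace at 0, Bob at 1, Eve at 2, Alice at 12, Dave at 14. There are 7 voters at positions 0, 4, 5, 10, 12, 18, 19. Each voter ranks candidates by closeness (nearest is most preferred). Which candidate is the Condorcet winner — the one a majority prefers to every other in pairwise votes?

With single-peaked preferences on a line, the Condorcet winner is the candidate closest to the median voter.
The median voter (position 10) is closest to Alice at 12.
Check: Alice vs Eve — voters closer to Alice: 4 of 7.

Alice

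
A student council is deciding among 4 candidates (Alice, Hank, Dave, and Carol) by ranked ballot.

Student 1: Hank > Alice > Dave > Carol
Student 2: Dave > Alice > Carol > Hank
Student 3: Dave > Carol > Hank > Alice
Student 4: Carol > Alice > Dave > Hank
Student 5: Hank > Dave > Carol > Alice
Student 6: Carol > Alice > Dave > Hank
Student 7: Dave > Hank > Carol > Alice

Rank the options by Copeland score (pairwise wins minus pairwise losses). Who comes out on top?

Pairwise results:
  Alice vs Hank: Hank wins 4–3.
  Alice vs Dave: Dave wins 4–3.
  Alice vs Carol: Carol wins 5–2.
  Hank vs Dave: Dave wins 5–2.
  Hank vs Carol: Carol wins 4–3.
  Dave vs Carol: Dave wins 5–2.
Copeland scores (wins − losses):
  Alice: 0 − 3 = -3
  Hank: 1 − 2 = -1
  Dave: 3 − 0 = 3
  Carol: 2 − 1 = 1
Dave has the best Copeland score.

Dave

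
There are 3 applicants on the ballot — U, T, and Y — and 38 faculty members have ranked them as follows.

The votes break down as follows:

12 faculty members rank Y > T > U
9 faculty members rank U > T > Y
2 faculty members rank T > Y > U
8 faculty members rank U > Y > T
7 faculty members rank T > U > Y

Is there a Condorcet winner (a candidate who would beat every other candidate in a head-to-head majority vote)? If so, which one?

Head-to-head results (38 voters total):
U vs T: T wins 21–17.
U vs Y: U wins 24–14.
T vs Y: Y wins 20–18.
No candidate beats all others: U beats Y beats T beats U, a majority cycle.

No Condorcet winner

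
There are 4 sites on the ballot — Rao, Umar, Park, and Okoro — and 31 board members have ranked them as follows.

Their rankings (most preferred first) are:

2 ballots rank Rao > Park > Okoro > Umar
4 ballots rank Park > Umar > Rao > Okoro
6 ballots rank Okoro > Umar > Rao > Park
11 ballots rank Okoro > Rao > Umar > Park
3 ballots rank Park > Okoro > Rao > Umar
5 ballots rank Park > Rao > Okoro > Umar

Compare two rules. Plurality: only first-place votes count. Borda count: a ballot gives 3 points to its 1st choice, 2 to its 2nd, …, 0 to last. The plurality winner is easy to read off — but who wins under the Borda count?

Okoro

Plurality first-place counts: Rao 2, Umar 0, Park 12, Okoro 17 → Okoro.
Borda totals: Rao 51, Umar 31, Park 40, Okoro 64 → Okoro.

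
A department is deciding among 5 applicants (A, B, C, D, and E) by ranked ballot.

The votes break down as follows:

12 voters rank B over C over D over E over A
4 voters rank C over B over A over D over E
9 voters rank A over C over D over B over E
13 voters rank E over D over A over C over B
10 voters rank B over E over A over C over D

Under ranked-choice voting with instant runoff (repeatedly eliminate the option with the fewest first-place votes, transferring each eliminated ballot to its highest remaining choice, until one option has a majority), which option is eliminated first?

Round 1: B 22, E 13, A 9, C 4, D 0. D has the fewest and is eliminated.
Round 2: B 22, E 13, A 9, C 4. C has the fewest and is eliminated.
Round 3: B 26, E 13, A 9. B has a majority.

D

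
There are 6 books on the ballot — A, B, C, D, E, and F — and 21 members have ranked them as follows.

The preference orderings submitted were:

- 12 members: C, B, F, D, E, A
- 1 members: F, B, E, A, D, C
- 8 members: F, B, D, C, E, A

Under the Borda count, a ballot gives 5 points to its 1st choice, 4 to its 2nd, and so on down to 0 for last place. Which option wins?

B

Borda scores:
  A: 12·0 + 2 + 8·0 = 2
  B: 12·4 + 4 + 8·4 = 84
  C: 12·5 + 0 + 8·2 = 76
  D: 12·2 + 1 + 8·3 = 49
  E: 12·1 + 3 + 8·1 = 23
  F: 12·3 + 5 + 8·5 = 81
B has the highest total.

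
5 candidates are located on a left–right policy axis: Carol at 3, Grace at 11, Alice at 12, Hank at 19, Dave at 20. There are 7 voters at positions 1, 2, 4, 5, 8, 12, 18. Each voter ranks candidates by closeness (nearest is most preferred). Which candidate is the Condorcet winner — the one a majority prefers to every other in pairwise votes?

Carol

With single-peaked preferences on a line, the Condorcet winner is the candidate closest to the median voter.
The median voter (position 5) is closest to Carol at 3.
Check: Carol vs Hank — voters closer to Carol: 5 of 7.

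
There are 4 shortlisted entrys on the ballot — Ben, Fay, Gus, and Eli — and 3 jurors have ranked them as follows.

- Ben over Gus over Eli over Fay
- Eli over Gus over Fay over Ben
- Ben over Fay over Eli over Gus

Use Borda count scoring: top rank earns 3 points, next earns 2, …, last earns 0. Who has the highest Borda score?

Ben

Borda scores:
  Ben: 3 + 0 + 3 = 6
  Fay: 0 + 1 + 2 = 3
  Gus: 2 + 2 + 0 = 4
  Eli: 1 + 3 + 1 = 5
Ben has the highest total.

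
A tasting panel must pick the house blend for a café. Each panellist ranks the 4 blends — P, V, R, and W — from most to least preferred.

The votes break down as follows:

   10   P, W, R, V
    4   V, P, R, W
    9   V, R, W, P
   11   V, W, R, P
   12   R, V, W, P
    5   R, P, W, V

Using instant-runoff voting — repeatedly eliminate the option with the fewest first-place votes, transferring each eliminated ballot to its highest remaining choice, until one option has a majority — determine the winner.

Round 1: V 24, R 17, P 10, W 0. W has the fewest and is eliminated.
Round 2: V 24, R 17, P 10. P has the fewest and is eliminated.
Round 3: R 27, V 24. R has a majority.

R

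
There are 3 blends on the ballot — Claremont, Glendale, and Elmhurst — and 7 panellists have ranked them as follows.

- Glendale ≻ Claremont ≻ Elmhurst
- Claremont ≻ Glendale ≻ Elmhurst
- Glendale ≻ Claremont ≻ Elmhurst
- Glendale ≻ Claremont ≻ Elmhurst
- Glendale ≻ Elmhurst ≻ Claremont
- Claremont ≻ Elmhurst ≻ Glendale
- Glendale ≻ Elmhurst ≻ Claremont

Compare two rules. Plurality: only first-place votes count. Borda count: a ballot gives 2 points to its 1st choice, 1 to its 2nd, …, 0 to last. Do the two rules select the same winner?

Plurality first-place counts: Claremont 2, Glendale 5, Elmhurst 0 → Glendale.
Borda totals: Claremont 7, Glendale 11, Elmhurst 3 → Glendale.
The two rules agree on Glendale.

Yes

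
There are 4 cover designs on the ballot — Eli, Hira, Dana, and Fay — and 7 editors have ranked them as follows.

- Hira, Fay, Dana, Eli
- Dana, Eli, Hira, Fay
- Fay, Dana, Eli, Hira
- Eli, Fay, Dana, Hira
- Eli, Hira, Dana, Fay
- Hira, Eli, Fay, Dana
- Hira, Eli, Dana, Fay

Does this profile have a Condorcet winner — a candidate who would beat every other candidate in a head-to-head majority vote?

Head-to-head results (7 voters total):
Eli vs Hira: Eli wins 4–3.
Eli vs Dana: Eli wins 4–3.
Eli vs Fay: Eli wins 5–2.
Hira vs Dana: Hira wins 4–3.
Hira vs Fay: Hira wins 5–2.
Dana vs Fay: Fay wins 4–3.
Eli beats each rival — Hira (4–3), Dana (4–3), Fay (5–2) — so Eli is the Condorcet winner.

Yes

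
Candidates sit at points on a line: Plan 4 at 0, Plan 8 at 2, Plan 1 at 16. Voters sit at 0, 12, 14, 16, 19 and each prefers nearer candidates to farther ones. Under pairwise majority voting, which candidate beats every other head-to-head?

With single-peaked preferences on a line, the Condorcet winner is the candidate closest to the median voter.
The median voter (position 14) is closest to Plan 1 at 16.
Check: Plan 1 vs Plan 8 — voters closer to Plan 1: 4 of 5.

Plan 1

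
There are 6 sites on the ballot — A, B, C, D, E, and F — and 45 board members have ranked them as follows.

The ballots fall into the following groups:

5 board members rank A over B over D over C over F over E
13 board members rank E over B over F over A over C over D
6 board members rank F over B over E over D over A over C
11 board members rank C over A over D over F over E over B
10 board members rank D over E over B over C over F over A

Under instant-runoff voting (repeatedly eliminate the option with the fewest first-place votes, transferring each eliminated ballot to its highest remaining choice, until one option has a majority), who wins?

Round 1: E 13, C 11, D 10, F 6, A 5, B 0. B has the fewest and is eliminated.
Round 2: E 13, C 11, D 10, F 6, A 5. A has the fewest and is eliminated.
Round 3: D 15, E 13, C 11, F 6. F has the fewest and is eliminated.
Round 4: E 19, D 15, C 11. C has the fewest and is eliminated.
Round 5: D 26, E 19. D has a majority.

D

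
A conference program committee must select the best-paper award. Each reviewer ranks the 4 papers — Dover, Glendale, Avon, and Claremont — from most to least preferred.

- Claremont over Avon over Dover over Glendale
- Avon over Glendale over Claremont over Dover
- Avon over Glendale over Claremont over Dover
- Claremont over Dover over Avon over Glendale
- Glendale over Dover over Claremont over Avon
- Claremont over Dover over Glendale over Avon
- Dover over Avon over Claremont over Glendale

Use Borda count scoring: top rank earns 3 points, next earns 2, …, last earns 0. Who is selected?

Claremont

Borda scores:
  Dover: 1 + 0 + 0 + 2 + 2 + 2 + 3 = 10
  Glendale: 0 + 2 + 2 + 0 + 3 + 1 + 0 = 8
  Avon: 2 + 3 + 3 + 1 + 0 + 0 + 2 = 11
  Claremont: 3 + 1 + 1 + 3 + 1 + 3 + 1 = 13
Claremont has the highest total.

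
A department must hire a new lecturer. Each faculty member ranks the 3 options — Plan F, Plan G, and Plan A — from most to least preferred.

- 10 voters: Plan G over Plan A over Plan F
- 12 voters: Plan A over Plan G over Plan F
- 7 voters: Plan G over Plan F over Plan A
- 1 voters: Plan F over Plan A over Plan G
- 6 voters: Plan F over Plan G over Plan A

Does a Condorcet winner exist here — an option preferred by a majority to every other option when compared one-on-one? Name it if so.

Head-to-head results (36 voters total):
Plan F vs Plan G: Plan G wins 29–7.
Plan F vs Plan A: Plan A wins 22–14.
Plan G vs Plan A: Plan G wins 23–13.
Plan G beats each rival — Plan F (29–7), Plan A (23–13) — so Plan G is the Condorcet winner.

Plan G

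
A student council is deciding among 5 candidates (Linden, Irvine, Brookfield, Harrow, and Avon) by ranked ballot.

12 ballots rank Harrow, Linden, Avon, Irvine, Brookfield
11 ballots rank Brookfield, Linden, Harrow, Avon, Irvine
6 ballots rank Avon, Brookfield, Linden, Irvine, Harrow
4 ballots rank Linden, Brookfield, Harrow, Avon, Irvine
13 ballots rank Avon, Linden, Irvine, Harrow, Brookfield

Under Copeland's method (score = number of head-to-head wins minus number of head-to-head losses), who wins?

Pairwise results:
  Linden vs Irvine: Linden wins 46–0.
  Linden vs Brookfield: Linden wins 29–17.
  Linden vs Harrow: Linden wins 34–12.
  Linden vs Avon: Linden wins 27–19.
  Irvine vs Brookfield: Irvine wins 25–21.
  Irvine vs Harrow: Harrow wins 27–19.
  Irvine vs Avon: Avon wins 46–0.
  Brookfield vs Harrow: Harrow wins 25–21.
  Brookfield vs Avon: Avon wins 31–15.
  Harrow vs Avon: Harrow wins 27–19.
Copeland scores (wins − losses):
  Linden: 4 − 0 = 4
  Irvine: 1 − 3 = -2
  Brookfield: 0 − 4 = -4
  Harrow: 3 − 1 = 2
  Avon: 2 − 2 = 0
Linden has the best Copeland score.

Linden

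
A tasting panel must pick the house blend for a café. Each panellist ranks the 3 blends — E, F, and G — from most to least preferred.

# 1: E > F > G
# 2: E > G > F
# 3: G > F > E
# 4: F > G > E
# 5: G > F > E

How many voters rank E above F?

Ballots ranking E above F: 2.
Ballots ranking F above E: 3.
So 2 of 5 voters prefer E to F.

2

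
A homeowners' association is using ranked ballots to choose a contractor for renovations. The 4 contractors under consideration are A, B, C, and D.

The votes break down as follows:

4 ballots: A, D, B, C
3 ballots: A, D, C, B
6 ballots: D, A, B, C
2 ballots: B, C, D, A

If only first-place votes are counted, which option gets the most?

A

First-place vote totals:
  A: 7
  B: 2
  C: 0
  D: 6
A has the most first-place votes.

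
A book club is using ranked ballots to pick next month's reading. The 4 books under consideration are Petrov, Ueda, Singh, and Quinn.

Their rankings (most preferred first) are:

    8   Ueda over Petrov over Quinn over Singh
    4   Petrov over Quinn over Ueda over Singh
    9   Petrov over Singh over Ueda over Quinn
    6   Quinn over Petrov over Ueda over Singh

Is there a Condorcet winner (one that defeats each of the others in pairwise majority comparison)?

Yes

Head-to-head results (27 voters total):
Petrov vs Ueda: Petrov wins 19–8.
Petrov vs Singh: Petrov wins 27–0.
Petrov vs Quinn: Petrov wins 21–6.
Ueda vs Singh: Ueda wins 18–9.
Ueda vs Quinn: Ueda wins 17–10.
Singh vs Quinn: Quinn wins 18–9.
Petrov beats each rival — Ueda (19–8), Singh (27–0), Quinn (21–6) — so Petrov is the Condorcet winner.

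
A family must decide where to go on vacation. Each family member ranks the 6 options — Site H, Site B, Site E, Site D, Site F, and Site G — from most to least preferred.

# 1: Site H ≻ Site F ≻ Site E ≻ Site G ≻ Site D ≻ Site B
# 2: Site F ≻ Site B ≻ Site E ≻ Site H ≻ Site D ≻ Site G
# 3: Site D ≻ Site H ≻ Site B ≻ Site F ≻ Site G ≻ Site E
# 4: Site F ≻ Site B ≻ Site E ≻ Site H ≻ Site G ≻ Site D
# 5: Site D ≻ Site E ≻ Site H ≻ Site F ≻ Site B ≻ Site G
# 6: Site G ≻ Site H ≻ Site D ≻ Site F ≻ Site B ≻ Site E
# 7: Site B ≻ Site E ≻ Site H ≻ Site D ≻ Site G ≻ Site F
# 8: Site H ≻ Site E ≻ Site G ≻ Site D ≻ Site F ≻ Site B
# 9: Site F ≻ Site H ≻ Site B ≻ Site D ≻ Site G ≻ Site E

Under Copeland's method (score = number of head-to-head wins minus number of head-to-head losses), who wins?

Site H

Pairwise results:
  Site H vs Site B: Site H wins 6–3.
  Site H vs Site E: Site H wins 5–4.
  Site H vs Site D: Site H wins 7–2.
  Site H vs Site F: Site H wins 6–3.
  Site H vs Site G: Site H wins 8–1.
  Site B vs Site E: Site B wins 6–3.
  Site B vs Site D: Site D wins 5–4.
  Site B vs Site F: Site F wins 7–2.
  Site B vs Site G: Site B wins 6–3.
  Site E vs Site D: Site E wins 5–4.
  Site E vs Site F: Site F wins 6–3.
  Site E vs Site G: Site E wins 6–3.
  Site D vs Site F: Site D wins 5–4.
  Site D vs Site G: Site D wins 5–4.
  Site F vs Site G: Site F wins 6–3.
Copeland scores (wins − losses):
  Site H: 5 − 0 = 5
  Site B: 2 − 3 = -1
  Site E: 2 − 3 = -1
  Site D: 3 − 2 = 1
  Site F: 3 − 2 = 1
  Site G: 0 − 5 = -5
Site H has the best Copeland score.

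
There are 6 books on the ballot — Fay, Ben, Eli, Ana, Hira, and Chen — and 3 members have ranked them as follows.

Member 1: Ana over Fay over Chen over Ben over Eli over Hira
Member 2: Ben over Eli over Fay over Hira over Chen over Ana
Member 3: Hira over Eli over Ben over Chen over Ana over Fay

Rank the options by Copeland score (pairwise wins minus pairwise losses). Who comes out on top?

Pairwise results:
  Fay vs Ben: Ben wins 2–1.
  Fay vs Eli: Eli wins 2–1.
  Fay vs Ana: Ana wins 2–1.
  Fay vs Hira: Fay wins 2–1.
  Fay vs Chen: Fay wins 2–1.
  Ben vs Eli: Ben wins 2–1.
  Ben vs Ana: Ben wins 2–1.
  Ben vs Hira: Ben wins 2–1.
  Ben vs Chen: Ben wins 2–1.
  Eli vs Ana: Eli wins 2–1.
  Eli vs Hira: Eli wins 2–1.
  Eli vs Chen: Eli wins 2–1.
  Ana vs Hira: Hira wins 2–1.
  Ana vs Chen: Chen wins 2–1.
  Hira vs Chen: Hira wins 2–1.
Copeland scores (wins − losses):
  Fay: 2 − 3 = -1
  Ben: 5 − 0 = 5
  Eli: 4 − 1 = 3
  Ana: 1 − 4 = -3
  Hira: 2 − 3 = -1
  Chen: 1 − 4 = -3
Ben has the best Copeland score.

Ben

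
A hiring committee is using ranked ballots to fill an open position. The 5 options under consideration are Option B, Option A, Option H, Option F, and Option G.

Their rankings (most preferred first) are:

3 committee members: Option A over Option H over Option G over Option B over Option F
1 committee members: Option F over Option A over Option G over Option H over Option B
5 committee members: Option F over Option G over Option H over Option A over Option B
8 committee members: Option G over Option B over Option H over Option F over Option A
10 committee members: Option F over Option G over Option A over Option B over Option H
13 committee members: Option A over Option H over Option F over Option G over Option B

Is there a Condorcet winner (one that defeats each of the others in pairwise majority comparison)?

No

Head-to-head results (40 voters total):
Option B vs Option A: Option A wins 32–8.
Option B vs Option H: Option H wins 22–18.
Option B vs Option F: Option F wins 29–11.
Option B vs Option G: Option G wins 40–0.
Option A vs Option H: Option A wins 27–13.
Option A vs Option F: Option F wins 24–16.
Option A vs Option G: Option G wins 23–17.
Option H vs Option F: Option H wins 24–16.
Option H vs Option G: Option G wins 24–16.
Option F vs Option G: Option F wins 29–11.
No candidate beats all others: Option A beats Option H beats Option F beats Option A, a majority cycle.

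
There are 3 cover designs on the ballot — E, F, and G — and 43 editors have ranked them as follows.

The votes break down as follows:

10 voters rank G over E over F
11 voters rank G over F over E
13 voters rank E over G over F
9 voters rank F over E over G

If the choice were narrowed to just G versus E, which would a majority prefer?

E

Ballots ranking G above E: 10+11 = 21.
Ballots ranking E above G: 13+9 = 22.
E wins the head-to-head, 22–21.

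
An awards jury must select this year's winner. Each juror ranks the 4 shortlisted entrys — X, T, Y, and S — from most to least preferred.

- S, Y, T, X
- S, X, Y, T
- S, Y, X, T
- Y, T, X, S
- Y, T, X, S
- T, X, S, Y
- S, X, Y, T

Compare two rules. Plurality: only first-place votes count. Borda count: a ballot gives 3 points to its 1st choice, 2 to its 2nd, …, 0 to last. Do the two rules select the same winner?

Plurality first-place counts: X 0, T 1, Y 2, S 4 → S.
Borda totals: X 9, T 8, Y 12, S 13 → S.
The two rules agree on S.

Yes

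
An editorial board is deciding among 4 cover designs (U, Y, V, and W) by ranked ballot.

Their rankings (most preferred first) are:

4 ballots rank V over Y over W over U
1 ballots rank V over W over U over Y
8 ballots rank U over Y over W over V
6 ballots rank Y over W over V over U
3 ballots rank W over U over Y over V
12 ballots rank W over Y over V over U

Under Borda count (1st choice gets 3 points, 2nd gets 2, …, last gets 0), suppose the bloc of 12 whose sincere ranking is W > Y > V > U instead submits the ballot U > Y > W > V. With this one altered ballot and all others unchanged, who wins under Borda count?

Y

Borda totals with the altered ballot: U 67, Y 69, V 21, W 47.
The switch changes the winner from W to Y.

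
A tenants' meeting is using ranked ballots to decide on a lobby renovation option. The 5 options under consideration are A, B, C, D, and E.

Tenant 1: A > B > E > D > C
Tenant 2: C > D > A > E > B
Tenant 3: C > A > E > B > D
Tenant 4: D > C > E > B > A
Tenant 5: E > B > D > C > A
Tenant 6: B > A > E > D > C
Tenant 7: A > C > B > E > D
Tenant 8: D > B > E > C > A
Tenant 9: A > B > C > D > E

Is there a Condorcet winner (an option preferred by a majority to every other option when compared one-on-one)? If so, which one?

Head-to-head results (9 voters total):
A vs B: A wins 5–4.
A vs C: C wins 5–4.
A vs D: A wins 5–4.
A vs E: A wins 6–3.
B vs C: B wins 5–4.
B vs D: B wins 6–3.
B vs E: B wins 5–4.
C vs D: D wins 5–4.
C vs E: C wins 5–4.
D vs E: E wins 5–4.
No candidate beats all others: A beats B beats C beats A, a majority cycle.

There is no Condorcet winner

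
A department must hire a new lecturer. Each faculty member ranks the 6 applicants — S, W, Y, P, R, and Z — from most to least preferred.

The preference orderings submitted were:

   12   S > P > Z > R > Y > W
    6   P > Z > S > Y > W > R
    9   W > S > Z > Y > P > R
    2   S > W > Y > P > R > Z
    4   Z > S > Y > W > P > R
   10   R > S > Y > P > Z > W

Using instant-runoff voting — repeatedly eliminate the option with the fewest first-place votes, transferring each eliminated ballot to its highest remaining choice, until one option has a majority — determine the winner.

S

Round 1: S 14, R 10, W 9, P 6, Z 4, Y 0. Y has the fewest and is eliminated.
Round 2: S 14, R 10, W 9, P 6, Z 4. Z has the fewest and is eliminated.
Round 3: S 18, R 10, W 9, P 6. P has the fewest and is eliminated.
Round 4: S 24, R 10, W 9. S has a majority.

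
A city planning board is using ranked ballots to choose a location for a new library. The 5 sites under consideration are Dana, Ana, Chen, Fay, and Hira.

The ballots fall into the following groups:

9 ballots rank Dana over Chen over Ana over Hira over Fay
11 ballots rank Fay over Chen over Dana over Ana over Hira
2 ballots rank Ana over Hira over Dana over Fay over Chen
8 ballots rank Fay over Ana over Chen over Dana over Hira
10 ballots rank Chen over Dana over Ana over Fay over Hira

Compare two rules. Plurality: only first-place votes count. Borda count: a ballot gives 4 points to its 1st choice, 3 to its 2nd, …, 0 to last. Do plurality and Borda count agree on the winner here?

No

Plurality first-place counts: Dana 9, Ana 2, Chen 10, Fay 19, Hira 0 → Fay.
Borda totals: Dana 100, Ana 81, Chen 116, Fay 88, Hira 15 → Chen.
The two rules disagree: plurality picks Fay, Borda picks Chen.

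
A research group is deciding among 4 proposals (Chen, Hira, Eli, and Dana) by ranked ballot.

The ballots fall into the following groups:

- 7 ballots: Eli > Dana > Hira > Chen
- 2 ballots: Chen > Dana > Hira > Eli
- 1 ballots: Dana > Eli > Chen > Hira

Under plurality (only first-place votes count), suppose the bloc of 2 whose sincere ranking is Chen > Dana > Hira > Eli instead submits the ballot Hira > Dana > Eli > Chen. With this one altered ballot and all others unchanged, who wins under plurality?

Eli

First-place totals with the altered ballot: Chen 0, Hira 2, Eli 7, Dana 1.
The winner is unchanged: still Eli.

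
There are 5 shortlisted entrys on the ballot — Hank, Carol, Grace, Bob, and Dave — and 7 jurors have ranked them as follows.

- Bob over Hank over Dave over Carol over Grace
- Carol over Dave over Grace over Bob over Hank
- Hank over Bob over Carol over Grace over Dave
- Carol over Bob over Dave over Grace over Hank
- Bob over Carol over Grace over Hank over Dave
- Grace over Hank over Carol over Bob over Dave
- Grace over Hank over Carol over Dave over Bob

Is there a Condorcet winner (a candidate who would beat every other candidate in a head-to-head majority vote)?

Head-to-head results (7 voters total):
Hank vs Carol: Hank wins 4–3.
Hank vs Grace: Grace wins 5–2.
Hank vs Bob: Bob wins 4–3.
Hank vs Dave: Hank wins 5–2.
Carol vs Grace: Carol wins 5–2.
Carol vs Bob: Carol wins 4–3.
Carol vs Dave: Carol wins 6–1.
Grace vs Bob: Bob wins 4–3.
Grace vs Dave: Grace wins 4–3.
Bob vs Dave: Bob wins 5–2.
No candidate beats all others: Hank beats Carol beats Grace beats Hank, a majority cycle.

No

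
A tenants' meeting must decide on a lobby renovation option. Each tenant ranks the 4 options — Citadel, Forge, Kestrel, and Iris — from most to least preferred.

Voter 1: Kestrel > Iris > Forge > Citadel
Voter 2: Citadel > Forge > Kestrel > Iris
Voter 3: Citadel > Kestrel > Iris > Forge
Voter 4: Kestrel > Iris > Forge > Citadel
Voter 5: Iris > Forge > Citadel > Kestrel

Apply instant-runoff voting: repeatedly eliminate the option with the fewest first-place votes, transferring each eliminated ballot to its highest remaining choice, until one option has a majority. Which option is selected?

Citadel

Round 1: Citadel 2, Kestrel 2, Iris 1, Forge 0. Forge has the fewest and is eliminated.
Round 2: Citadel 2, Kestrel 2, Iris 1. Iris has the fewest and is eliminated.
Round 3: Citadel 3, Kestrel 2. Citadel has a majority.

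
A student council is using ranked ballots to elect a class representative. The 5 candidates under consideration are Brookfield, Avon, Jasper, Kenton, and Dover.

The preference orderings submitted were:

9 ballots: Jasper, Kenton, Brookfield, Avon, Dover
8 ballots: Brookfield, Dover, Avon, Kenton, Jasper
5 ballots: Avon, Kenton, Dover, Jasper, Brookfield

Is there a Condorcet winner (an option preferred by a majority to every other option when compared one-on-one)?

Head-to-head results (22 voters total):
Brookfield vs Avon: Brookfield wins 17–5.
Brookfield vs Jasper: Jasper wins 14–8.
Brookfield vs Kenton: Kenton wins 14–8.
Brookfield vs Dover: Brookfield wins 17–5.
Avon vs Jasper: Avon wins 13–9.
Avon vs Kenton: Avon wins 13–9.
Avon vs Dover: Avon wins 14–8.
Jasper vs Kenton: Kenton wins 13–9.
Jasper vs Dover: Dover wins 13–9.
Kenton vs Dover: Kenton wins 14–8.
No candidate beats all others: Brookfield beats Avon beats Jasper beats Brookfield, a majority cycle.

No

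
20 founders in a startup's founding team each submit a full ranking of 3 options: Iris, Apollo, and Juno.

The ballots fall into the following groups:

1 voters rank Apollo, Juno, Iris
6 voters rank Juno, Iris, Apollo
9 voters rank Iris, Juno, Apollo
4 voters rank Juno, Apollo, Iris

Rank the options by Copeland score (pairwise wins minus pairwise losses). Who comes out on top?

Juno

Pairwise results:
  Iris vs Apollo: Iris wins 15–5.
  Iris vs Juno: Juno wins 11–9.
  Apollo vs Juno: Juno wins 19–1.
Copeland scores (wins − losses):
  Iris: 1 − 1 = 0
  Apollo: 0 − 2 = -2
  Juno: 2 − 0 = 2
Juno has the best Copeland score.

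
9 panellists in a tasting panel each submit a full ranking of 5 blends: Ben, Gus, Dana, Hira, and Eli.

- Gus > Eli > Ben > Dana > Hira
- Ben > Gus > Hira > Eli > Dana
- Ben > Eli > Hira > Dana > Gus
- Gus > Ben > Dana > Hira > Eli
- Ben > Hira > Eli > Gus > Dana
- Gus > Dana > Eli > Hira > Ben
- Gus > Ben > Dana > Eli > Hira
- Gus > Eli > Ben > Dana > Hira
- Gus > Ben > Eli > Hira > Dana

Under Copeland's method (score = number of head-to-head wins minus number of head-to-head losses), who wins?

Gus

Pairwise results:
  Ben vs Gus: Gus wins 6–3.
  Ben vs Dana: Ben wins 8–1.
  Ben vs Hira: Ben wins 8–1.
  Ben vs Eli: Ben wins 6–3.
  Gus vs Dana: Gus wins 8–1.
  Gus vs Hira: Gus wins 7–2.
  Gus vs Eli: Gus wins 7–2.
  Dana vs Hira: Dana wins 5–4.
  Dana vs Eli: Eli wins 6–3.
  Hira vs Eli: Eli wins 6–3.
Copeland scores (wins − losses):
  Ben: 3 − 1 = 2
  Gus: 4 − 0 = 4
  Dana: 1 − 3 = -2
  Hira: 0 − 4 = -4
  Eli: 2 − 2 = 0
Gus has the best Copeland score.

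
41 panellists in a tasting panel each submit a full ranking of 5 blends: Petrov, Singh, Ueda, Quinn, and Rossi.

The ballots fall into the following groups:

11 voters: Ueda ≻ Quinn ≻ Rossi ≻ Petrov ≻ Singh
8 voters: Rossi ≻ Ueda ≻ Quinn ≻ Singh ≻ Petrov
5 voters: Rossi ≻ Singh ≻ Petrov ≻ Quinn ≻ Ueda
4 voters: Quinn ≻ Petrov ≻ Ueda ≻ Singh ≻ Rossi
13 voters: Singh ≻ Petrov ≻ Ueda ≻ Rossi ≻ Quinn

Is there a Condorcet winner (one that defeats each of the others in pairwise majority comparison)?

Head-to-head results (41 voters total):
Petrov vs Singh: Singh wins 26–15.
Petrov vs Ueda: Petrov wins 22–19.
Petrov vs Quinn: Quinn wins 23–18.
Petrov vs Rossi: Rossi wins 24–17.
Singh vs Ueda: Ueda wins 23–18.
Singh vs Quinn: Quinn wins 23–18.
Singh vs Rossi: Rossi wins 24–17.
Ueda vs Quinn: Ueda wins 32–9.
Ueda vs Rossi: Ueda wins 28–13.
Quinn vs Rossi: Rossi wins 26–15.
No candidate beats all others: Petrov beats Ueda beats Singh beats Petrov, a majority cycle.

No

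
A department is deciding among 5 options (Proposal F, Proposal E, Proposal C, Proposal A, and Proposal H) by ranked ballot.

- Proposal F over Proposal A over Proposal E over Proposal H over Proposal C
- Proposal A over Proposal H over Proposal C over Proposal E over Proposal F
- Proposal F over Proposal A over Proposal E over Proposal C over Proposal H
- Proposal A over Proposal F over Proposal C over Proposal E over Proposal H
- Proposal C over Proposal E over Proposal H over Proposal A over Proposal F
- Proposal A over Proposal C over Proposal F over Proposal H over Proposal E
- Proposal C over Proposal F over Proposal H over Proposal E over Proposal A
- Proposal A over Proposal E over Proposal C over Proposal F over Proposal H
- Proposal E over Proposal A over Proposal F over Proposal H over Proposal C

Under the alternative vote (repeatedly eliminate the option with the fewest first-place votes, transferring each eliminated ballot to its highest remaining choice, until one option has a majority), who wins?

Round 1: Proposal A 4, Proposal F 2, Proposal C 2, Proposal E 1, Proposal H 0. Proposal H has the fewest and is eliminated.
Round 2: Proposal A 4, Proposal F 2, Proposal C 2, Proposal E 1. Proposal E has the fewest and is eliminated.
Round 3: Proposal A 5, Proposal F 2, Proposal C 2. Proposal A has a majority.

Proposal A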